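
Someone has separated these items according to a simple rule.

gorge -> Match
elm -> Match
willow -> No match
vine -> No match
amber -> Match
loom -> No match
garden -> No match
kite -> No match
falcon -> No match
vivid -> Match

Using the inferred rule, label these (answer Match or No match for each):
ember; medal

The classifier is using: odd length.
ember: length 5 — matches, so Match. medal: length 5 — matches, so Match.

Match, Match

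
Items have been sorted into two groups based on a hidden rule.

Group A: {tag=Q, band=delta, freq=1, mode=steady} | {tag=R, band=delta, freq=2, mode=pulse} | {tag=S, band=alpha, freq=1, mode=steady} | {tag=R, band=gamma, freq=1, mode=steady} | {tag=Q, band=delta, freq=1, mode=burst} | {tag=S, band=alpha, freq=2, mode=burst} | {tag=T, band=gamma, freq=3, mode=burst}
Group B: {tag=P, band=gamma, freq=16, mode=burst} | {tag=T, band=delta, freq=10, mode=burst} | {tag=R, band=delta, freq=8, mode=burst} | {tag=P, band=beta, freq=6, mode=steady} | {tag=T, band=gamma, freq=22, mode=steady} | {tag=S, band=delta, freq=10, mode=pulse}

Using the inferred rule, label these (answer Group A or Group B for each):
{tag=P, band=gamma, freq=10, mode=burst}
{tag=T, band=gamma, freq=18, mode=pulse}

Group B, Group B

One predicate separates the groups cleanly: freq ≤ 3.
{tag=P, band=gamma, freq=10, mode=burst} — freq = 10, hence Group B.
{tag=T, band=gamma, freq=18, mode=pulse} — freq = 18, hence Group B.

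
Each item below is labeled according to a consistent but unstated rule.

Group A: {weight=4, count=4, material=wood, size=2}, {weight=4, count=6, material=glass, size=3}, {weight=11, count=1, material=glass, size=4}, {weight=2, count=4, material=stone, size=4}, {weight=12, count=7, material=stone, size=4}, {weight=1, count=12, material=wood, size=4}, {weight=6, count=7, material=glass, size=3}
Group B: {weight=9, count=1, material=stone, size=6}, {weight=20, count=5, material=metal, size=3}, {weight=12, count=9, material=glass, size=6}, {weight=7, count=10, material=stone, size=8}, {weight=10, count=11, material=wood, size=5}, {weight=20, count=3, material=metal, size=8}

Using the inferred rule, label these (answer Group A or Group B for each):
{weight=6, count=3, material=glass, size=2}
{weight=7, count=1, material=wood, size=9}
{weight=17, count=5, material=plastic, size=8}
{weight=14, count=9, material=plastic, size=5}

One predicate separates the groups cleanly: weight ≤ 12 AND size ≤ 4.

Group A, Group B, Group B, Group B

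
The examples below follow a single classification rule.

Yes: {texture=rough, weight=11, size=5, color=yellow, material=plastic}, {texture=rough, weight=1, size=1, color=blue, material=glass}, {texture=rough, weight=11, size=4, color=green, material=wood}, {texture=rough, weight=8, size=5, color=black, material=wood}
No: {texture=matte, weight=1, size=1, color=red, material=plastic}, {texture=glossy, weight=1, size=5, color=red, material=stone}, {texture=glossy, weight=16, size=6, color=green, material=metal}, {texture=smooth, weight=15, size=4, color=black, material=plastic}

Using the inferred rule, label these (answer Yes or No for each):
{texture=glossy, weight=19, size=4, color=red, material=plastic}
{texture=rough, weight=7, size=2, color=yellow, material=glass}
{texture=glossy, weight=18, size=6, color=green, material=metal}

No, Yes, No

The distinguishing property — texture is rough — holds for all the 'Yes' cases and none of the 'No' cases.
{texture=glossy, weight=19, size=4, color=red, material=plastic} — texture is glossy, hence No. {texture=rough, weight=7, size=2, color=yellow, material=glass} — texture is rough, hence Yes. {texture=glossy, weight=18, size=6, color=green, material=metal} — texture is glossy, hence No.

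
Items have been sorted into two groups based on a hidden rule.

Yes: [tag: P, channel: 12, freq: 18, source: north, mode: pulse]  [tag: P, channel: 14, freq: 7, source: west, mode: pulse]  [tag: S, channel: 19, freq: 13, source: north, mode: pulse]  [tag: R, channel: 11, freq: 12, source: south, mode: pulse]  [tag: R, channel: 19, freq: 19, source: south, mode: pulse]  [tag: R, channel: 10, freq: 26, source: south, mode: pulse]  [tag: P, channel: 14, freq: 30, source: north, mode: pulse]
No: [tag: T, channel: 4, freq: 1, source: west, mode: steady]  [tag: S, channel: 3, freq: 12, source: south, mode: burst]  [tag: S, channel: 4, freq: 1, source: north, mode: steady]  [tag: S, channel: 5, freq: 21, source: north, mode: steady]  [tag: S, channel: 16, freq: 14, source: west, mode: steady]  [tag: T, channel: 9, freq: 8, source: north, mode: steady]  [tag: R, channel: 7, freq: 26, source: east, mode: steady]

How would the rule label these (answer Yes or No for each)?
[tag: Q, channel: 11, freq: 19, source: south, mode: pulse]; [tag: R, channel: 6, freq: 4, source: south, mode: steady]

Yes, No

The classifier is using: mode is pulse.
[tag: Q, channel: 11, freq: 19, source: south, mode: pulse] → mode is pulse → Yes. [tag: R, channel: 6, freq: 4, source: south, mode: steady] → mode is steady → No.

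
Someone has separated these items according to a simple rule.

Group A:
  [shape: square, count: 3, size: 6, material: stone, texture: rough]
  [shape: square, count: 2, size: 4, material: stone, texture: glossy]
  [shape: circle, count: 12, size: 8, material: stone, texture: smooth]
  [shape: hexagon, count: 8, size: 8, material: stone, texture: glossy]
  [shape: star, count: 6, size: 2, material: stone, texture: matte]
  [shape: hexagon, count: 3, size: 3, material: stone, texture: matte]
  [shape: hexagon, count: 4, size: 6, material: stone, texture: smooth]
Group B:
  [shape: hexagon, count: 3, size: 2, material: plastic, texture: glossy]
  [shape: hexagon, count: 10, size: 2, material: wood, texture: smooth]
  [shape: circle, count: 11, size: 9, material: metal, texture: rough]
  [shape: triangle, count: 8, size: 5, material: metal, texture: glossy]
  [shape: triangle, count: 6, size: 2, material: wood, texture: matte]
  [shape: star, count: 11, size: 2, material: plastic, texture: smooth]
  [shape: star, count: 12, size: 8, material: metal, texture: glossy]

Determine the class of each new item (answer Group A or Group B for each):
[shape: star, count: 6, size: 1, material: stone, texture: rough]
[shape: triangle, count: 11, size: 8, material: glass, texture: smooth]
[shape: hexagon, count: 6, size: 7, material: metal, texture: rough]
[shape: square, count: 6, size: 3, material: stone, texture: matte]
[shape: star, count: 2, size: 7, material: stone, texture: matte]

Group A, Group B, Group B, Group A, Group A

The simplest hypothesis consistent with all the labels is: material is stone.
[shape: star, count: 6, size: 1, material: stone, texture: rough] — material is stone, hence Group A. [shape: triangle, count: 11, size: 8, material: glass, texture: smooth] — material is glass, hence Group B. [shape: hexagon, count: 6, size: 7, material: metal, texture: rough] — material is metal, hence Group B. [shape: square, count: 6, size: 3, material: stone, texture: matte] — material is stone, hence Group A. [shape: star, count: 2, size: 7, material: stone, texture: matte] — material is stone, hence Group A.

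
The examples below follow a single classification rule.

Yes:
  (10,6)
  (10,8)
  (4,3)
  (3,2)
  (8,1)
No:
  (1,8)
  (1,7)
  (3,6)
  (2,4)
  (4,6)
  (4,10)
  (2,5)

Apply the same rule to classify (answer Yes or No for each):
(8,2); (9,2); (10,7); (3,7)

Yes, Yes, Yes, No

'Yes' ⟺ first > second.
(8,2) — 8 > 2, hence Yes. (9,2) — 9 > 2, hence Yes. (10,7) — 10 > 7, hence Yes. (3,7) — 3 < 7, hence No.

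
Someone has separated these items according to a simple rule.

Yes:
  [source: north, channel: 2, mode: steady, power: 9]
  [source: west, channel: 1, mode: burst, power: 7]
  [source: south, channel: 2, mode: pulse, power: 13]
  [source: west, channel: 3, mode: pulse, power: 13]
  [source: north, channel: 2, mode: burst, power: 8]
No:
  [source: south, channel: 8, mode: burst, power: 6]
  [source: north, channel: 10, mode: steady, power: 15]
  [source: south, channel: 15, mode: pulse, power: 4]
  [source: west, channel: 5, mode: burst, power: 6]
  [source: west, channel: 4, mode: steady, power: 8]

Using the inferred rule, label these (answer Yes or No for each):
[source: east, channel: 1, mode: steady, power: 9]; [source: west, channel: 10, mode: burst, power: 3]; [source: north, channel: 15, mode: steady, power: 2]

The rule appears to be: channel ≤ 3.

Yes, No, No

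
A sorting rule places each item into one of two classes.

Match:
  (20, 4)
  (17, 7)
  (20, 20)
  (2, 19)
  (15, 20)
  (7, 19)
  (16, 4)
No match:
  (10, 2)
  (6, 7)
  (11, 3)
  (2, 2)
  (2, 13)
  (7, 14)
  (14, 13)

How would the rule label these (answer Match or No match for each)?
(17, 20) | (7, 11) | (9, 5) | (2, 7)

Match, No match, No match, No match

The rule appears to be: max ≥ 15.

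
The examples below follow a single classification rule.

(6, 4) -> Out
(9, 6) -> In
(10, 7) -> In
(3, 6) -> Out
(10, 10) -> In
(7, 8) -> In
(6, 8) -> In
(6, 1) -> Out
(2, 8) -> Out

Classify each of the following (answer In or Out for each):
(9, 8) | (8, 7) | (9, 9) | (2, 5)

One predicate separates the groups cleanly: sum ≥ 14.
(9, 8): 9+8 = 17, has this property → In. (8, 7): 8+7 = 15, has this property → In. (9, 9): 9+9 = 18, has this property → In. (2, 5): 2+5 = 7, does not pass → Out.

In, In, In, Out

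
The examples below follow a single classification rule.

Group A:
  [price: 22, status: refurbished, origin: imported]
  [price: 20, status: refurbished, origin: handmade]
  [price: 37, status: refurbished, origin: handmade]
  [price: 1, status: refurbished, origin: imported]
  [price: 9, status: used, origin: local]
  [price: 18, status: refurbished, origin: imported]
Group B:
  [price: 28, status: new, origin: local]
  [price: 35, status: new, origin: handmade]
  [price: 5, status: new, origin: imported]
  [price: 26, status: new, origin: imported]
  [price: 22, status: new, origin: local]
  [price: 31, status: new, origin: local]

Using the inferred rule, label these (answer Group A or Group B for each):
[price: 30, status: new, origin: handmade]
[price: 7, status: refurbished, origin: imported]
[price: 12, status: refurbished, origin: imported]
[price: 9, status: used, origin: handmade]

Comparing the two groups points to one rule — status is not new.
[price: 30, status: new, origin: handmade]: Group B (status is new).
[price: 7, status: refurbished, origin: imported]: Group A (status is refurbished).
[price: 12, status: refurbished, origin: imported]: Group A (status is refurbished).
[price: 9, status: used, origin: handmade]: Group A (status is used).

Group B, Group A, Group A, Group A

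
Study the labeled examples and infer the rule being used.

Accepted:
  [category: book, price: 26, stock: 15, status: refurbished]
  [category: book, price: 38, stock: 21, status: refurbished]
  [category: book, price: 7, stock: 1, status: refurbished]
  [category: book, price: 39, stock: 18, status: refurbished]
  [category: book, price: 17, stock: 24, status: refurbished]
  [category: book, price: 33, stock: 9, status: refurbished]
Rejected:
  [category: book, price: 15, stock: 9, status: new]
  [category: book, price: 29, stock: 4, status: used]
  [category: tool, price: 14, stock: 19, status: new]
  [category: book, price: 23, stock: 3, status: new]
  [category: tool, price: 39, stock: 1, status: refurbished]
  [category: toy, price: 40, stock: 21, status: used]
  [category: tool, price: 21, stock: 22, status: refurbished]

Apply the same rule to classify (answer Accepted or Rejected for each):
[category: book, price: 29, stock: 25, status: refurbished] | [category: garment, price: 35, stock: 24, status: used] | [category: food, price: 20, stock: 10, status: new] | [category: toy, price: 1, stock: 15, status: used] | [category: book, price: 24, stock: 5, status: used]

Accepted, Rejected, Rejected, Rejected, Rejected

The rule appears to be: status is refurbished AND category is book.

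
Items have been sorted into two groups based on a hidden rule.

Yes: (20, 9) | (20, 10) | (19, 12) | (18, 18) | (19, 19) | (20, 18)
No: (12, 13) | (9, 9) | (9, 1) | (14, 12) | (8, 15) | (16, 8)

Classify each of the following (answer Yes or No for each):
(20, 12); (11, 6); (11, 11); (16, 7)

Yes, No, No, No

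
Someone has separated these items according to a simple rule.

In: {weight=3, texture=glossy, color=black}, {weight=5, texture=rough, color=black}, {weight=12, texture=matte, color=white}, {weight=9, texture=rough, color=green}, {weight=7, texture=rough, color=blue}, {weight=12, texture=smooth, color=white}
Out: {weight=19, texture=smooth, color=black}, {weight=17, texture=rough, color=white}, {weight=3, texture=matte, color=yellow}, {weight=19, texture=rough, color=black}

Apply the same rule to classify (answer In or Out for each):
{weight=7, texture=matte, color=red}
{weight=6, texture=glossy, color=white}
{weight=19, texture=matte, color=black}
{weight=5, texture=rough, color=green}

In, In, Out, In

All 'In' examples share one property — color is not yellow AND weight ≤ 12 — and every 'Out' example lacks it.
{weight=7, texture=matte, color=red} → color is red, weight = 7 → In. {weight=6, texture=glossy, color=white} → color is white, weight = 6 → In. {weight=19, texture=matte, color=black} → color is black, weight = 19 → Out. {weight=5, texture=rough, color=green} → color is green, weight = 5 → In.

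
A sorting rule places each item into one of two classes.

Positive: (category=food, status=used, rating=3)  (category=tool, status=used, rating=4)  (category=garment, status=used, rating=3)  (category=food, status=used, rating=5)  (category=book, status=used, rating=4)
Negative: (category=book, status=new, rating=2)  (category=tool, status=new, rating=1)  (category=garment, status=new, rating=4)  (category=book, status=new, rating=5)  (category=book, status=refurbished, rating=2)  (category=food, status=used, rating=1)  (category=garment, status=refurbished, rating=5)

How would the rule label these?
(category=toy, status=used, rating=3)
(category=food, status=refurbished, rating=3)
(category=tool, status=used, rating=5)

Every 'Positive' example satisfies: status is used AND rating ≥ 2. None of the 'Negative' examples do.

Positive, Negative, Positive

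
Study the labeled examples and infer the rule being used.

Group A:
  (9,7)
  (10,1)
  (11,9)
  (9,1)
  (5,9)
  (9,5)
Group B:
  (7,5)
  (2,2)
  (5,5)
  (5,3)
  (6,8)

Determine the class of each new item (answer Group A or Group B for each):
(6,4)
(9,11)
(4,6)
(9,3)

Group B, Group A, Group B, Group A

The classifier is using: max ≥ 9.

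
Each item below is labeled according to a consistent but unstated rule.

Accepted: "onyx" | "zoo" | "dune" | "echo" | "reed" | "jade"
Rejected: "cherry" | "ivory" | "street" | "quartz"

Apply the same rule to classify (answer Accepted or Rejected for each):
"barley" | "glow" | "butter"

Rejected, Accepted, Rejected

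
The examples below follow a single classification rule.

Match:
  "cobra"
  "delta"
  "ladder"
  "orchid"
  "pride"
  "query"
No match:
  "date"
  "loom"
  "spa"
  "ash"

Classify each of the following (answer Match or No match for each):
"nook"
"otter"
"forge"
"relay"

No match, Match, Match, Match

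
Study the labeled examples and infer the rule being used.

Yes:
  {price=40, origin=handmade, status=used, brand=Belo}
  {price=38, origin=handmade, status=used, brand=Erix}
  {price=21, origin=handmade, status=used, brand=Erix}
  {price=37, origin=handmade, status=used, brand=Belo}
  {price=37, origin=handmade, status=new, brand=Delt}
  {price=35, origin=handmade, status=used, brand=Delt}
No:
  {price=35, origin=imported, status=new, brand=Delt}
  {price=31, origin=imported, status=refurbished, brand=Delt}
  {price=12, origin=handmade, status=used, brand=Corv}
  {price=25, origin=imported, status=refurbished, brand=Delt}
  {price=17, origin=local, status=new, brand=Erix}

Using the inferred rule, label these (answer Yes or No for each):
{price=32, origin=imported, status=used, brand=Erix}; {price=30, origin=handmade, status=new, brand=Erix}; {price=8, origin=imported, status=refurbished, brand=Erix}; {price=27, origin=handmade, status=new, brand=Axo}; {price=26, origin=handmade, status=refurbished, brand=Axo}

No, Yes, No, Yes, Yes

Every 'Yes' example satisfies: origin is handmade AND price ≥ 17. None of the 'No' examples do.
{price=32, origin=imported, status=used, brand=Erix}: No (origin is imported, price = 32). {price=30, origin=handmade, status=new, brand=Erix}: Yes (origin is handmade, price = 30). {price=8, origin=imported, status=refurbished, brand=Erix}: No (origin is imported, price = 8). {price=27, origin=handmade, status=new, brand=Axo}: Yes (origin is handmade, price = 27). {price=26, origin=handmade, status=refurbished, brand=Axo}: Yes (origin is handmade, price = 26).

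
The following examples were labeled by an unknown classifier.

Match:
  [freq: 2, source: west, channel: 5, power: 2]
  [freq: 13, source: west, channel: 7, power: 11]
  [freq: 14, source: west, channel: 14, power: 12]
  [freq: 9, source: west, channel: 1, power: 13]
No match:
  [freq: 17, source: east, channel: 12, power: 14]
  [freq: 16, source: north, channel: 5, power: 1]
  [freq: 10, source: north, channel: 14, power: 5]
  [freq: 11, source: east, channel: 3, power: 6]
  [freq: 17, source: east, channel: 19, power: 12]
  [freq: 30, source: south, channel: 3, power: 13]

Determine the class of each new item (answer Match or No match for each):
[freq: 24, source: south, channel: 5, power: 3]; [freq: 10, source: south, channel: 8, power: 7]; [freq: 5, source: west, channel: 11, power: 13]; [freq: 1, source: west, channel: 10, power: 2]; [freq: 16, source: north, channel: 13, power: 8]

No match, No match, Match, Match, No match

All 'Match' examples share one property — source is west — and every 'No match' example lacks it.
No match: [freq: 24, source: south, channel: 5, power: 3], since source is south.
No match: [freq: 10, source: south, channel: 8, power: 7], since source is south.
Match: [freq: 5, source: west, channel: 11, power: 13], since source is west.
Match: [freq: 1, source: west, channel: 10, power: 2], since source is west.
No match: [freq: 16, source: north, channel: 13, power: 8], since source is north.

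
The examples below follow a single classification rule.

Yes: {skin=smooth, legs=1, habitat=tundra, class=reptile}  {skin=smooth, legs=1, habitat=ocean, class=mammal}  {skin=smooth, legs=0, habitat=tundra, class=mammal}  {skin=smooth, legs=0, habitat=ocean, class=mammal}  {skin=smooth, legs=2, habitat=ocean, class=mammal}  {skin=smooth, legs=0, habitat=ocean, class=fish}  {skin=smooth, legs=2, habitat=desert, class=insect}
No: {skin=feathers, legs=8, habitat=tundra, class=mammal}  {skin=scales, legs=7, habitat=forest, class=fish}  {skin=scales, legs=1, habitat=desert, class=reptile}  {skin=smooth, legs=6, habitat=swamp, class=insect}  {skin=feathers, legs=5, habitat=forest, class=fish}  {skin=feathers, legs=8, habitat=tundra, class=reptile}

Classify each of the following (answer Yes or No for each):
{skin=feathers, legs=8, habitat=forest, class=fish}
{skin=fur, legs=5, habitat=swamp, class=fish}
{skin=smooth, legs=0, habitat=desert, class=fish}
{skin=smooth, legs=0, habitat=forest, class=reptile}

One predicate separates the groups cleanly: skin is smooth AND legs ≤ 2.

No, No, Yes, Yes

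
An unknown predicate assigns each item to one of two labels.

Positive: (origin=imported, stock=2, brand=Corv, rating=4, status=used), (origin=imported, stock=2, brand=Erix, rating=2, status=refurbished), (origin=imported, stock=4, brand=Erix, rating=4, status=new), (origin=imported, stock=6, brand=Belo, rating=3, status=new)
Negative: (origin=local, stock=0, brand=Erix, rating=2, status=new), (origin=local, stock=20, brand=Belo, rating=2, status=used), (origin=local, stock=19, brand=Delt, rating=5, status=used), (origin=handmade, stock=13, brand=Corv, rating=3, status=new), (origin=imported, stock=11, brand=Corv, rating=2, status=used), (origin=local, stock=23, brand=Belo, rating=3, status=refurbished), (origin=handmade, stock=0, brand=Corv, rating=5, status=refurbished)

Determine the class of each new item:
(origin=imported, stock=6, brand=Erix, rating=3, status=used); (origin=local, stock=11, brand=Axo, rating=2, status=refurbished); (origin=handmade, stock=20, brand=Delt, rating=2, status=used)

Positive, Negative, Negative

The common property of the 'Positive' items is: origin is imported AND stock ≤ 6. No 'Negative' item has it.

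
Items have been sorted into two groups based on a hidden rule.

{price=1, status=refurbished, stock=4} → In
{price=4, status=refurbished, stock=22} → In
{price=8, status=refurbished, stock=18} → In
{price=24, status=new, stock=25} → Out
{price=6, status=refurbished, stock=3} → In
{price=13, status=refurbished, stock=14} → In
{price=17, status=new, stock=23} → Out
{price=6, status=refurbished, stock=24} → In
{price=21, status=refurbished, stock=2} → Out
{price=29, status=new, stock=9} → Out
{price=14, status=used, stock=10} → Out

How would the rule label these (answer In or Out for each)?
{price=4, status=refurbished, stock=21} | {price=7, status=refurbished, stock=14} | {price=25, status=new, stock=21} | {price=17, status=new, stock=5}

In, In, Out, Out

'In' ⟺ price ≤ 13.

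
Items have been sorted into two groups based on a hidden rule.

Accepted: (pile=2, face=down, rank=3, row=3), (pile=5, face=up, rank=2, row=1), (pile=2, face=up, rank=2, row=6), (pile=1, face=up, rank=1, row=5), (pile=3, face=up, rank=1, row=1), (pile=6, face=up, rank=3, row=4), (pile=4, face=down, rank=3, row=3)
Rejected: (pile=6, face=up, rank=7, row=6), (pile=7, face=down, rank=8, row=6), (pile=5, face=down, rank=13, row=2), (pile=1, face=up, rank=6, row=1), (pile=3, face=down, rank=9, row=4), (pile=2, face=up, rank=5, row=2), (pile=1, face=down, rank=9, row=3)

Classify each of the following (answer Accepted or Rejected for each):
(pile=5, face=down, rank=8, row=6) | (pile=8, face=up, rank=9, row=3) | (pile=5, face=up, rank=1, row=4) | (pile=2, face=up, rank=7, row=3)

Rejected, Rejected, Accepted, Rejected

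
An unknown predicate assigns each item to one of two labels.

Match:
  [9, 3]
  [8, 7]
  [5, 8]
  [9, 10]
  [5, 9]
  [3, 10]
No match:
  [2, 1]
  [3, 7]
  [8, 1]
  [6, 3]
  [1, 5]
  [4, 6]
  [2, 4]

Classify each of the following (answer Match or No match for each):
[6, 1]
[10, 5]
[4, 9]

The distinguishing property — sum ≥ 12 — holds for all the 'Match' cases and none of the 'No match' cases.

No match, Match, Match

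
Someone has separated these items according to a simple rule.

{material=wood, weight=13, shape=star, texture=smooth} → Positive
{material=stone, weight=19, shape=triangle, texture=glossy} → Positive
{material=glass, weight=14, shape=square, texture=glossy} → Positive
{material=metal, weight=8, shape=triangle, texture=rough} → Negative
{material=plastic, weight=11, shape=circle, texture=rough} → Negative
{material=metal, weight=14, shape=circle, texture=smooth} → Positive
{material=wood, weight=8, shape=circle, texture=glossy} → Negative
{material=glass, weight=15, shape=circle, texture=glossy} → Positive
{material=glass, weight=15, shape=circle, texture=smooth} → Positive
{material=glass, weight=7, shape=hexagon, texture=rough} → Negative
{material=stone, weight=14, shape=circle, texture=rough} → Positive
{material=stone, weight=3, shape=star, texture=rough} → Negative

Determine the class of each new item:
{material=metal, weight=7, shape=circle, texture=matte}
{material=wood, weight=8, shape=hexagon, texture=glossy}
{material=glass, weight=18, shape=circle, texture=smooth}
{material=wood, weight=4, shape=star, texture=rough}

A rule that fits every label: weight ≥ 13 — true of each 'Positive' example, false of each 'Negative' one.
{material=metal, weight=7, shape=circle, texture=matte} → weight = 7 → Negative.
{material=wood, weight=8, shape=hexagon, texture=glossy} → weight = 8 → Negative.
{material=glass, weight=18, shape=circle, texture=smooth} → weight = 18 → Positive.
{material=wood, weight=4, shape=star, texture=rough} → weight = 4 → Negative.

Negative, Negative, Positive, Negative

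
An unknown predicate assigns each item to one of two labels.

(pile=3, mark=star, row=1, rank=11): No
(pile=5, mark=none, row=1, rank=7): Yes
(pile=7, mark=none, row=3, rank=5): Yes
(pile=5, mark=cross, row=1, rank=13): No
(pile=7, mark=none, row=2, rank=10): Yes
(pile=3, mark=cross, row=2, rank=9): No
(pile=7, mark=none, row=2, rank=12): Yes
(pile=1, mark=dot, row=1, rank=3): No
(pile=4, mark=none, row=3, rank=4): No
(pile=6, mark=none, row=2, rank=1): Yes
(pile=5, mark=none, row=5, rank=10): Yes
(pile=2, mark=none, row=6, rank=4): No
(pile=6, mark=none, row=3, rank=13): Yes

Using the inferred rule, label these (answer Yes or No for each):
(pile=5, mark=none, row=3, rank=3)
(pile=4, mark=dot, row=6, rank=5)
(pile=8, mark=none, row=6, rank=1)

The distinguishing property — mark is none AND pile ≥ 5 — holds for all the 'Yes' cases and none of the 'No' cases.
(pile=5, mark=none, row=3, rank=3): Yes (mark is none, pile = 5).
(pile=4, mark=dot, row=6, rank=5): No (mark is dot, pile = 4).
(pile=8, mark=none, row=6, rank=1): Yes (mark is none, pile = 8).

Yes, No, Yes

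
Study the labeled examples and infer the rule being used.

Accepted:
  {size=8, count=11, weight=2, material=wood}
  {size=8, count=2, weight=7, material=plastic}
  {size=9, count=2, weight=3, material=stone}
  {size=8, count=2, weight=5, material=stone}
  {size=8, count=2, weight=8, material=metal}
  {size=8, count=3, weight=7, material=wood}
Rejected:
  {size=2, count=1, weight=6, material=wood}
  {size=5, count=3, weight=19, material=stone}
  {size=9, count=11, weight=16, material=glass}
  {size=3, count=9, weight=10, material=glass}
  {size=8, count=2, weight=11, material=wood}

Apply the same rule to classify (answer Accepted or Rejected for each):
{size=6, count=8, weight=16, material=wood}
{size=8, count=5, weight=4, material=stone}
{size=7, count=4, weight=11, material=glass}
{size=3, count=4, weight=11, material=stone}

Rejected, Accepted, Rejected, Rejected

A rule that fits every label: weight ≤ 8 AND size ≥ 3 — true of each 'Accepted' example, false of each 'Rejected' one.
{size=6, count=8, weight=16, material=wood} → weight = 16, size = 6 → Rejected. {size=8, count=5, weight=4, material=stone} → weight = 4, size = 8 → Accepted. {size=7, count=4, weight=11, material=glass} → weight = 11, size = 7 → Rejected. {size=3, count=4, weight=11, material=stone} → weight = 11, size = 3 → Rejected.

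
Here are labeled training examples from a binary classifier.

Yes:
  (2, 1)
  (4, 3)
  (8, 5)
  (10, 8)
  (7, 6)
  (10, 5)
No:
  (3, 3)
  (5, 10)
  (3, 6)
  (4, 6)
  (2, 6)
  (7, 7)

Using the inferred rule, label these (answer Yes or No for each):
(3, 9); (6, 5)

No, Yes

Every 'Yes' example satisfies: first > second. None of the 'No' examples do.
No: (3, 9), since 3 < 9.
Yes: (6, 5), since 6 > 5.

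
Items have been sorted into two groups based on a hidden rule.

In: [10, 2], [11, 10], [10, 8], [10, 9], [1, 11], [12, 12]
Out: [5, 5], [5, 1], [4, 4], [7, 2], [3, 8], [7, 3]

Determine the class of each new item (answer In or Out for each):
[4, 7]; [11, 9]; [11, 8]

Out, In, In

A rule that fits every label: sum ≥ 12 — true of each 'In' example, false of each 'Out' one.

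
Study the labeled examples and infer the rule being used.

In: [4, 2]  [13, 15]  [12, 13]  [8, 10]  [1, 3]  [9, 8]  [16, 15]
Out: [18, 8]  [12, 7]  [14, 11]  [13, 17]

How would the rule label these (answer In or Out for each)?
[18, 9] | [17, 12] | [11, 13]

Rule: |first − second| ≤ 2. This holds for each 'In' example and fails for each 'Out' one.

Out, Out, In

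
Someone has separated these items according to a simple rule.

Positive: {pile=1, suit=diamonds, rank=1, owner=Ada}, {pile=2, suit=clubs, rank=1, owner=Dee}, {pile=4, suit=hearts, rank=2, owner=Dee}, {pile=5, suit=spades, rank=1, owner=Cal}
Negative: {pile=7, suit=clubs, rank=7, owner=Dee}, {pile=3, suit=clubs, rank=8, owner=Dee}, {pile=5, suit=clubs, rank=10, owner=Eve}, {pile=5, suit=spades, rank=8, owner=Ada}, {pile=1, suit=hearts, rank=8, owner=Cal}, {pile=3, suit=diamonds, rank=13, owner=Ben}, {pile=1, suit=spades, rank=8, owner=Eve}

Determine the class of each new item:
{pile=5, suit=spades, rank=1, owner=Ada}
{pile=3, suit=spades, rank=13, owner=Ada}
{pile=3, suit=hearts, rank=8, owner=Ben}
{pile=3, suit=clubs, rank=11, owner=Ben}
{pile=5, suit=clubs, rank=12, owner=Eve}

The distinguishing property — rank ≤ 2 — holds for all the 'Positive' cases and none of the 'Negative' cases.

Positive, Negative, Negative, Negative, Negative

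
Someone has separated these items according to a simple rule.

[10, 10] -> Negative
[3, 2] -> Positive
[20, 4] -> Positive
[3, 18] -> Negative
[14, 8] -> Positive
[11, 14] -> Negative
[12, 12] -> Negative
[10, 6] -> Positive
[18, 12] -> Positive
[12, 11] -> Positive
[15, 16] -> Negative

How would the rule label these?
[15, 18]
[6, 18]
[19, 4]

Negative, Negative, Positive

Every 'Positive' example satisfies: first > second. None of the 'Negative' examples do.
[15, 18]: Negative (15 < 18).
[6, 18]: Negative (6 < 18).
[19, 4]: Positive (19 > 4).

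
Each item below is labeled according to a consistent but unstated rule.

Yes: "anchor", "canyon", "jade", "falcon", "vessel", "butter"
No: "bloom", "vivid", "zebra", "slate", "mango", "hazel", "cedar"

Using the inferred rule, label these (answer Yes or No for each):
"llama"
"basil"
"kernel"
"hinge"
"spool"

No, No, Yes, No, No

Every 'Yes' example satisfies: even length. None of the 'No' examples do.
"llama" — length 5, hence No.
"basil" — length 5, hence No.
"kernel" — length 6, hence Yes.
"hinge" — length 5, hence No.
"spool" — length 5, hence No.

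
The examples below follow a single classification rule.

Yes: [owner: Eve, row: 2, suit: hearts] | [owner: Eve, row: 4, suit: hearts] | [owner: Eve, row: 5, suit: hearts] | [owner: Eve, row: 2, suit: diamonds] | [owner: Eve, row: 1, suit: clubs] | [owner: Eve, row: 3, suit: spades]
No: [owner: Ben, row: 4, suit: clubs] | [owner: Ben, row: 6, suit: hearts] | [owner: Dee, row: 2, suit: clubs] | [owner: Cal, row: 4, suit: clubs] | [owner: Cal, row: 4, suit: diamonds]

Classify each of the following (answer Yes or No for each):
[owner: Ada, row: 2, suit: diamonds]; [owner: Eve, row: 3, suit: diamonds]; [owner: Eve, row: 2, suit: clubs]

No, Yes, Yes

The common property of the 'Yes' items is: owner is Eve. No 'No' item has it.
[owner: Ada, row: 2, suit: diamonds] — owner is Ada, hence No.
[owner: Eve, row: 3, suit: diamonds] — owner is Eve, hence Yes.
[owner: Eve, row: 2, suit: clubs] — owner is Eve, hence Yes.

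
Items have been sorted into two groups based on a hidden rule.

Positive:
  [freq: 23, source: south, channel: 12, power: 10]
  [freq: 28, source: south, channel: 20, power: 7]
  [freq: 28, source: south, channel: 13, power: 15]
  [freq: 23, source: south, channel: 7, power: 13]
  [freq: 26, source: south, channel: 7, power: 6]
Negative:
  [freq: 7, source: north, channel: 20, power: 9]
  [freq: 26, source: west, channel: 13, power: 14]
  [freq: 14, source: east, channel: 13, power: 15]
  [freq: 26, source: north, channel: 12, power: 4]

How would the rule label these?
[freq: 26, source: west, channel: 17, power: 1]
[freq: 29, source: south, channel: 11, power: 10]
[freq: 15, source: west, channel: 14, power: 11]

Negative, Positive, Negative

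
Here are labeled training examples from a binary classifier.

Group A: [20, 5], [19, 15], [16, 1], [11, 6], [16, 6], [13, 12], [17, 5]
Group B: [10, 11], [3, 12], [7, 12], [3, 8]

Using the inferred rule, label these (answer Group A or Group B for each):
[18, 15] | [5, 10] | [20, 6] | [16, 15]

Group A, Group B, Group A, Group A

The distinguishing property — first > second — holds for all the 'Group A' cases and none of the 'Group B' cases.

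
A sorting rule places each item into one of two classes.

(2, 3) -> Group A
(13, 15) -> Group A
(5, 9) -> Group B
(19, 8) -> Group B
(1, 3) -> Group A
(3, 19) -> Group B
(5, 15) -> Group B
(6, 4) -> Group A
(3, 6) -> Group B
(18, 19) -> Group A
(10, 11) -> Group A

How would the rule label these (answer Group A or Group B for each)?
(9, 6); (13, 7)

Group B, Group B

Every 'Group A' example satisfies: |first − second| ≤ 2. None of the 'Group B' examples do.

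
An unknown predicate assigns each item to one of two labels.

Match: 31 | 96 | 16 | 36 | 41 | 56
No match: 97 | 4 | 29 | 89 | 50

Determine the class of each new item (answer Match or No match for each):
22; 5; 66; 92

The distinguishing property — ≡ 1 (mod 5) — holds for all the 'Match' cases and none of the 'No match' cases.
22 → 22 mod 5 = 2 → No match.
5 → 5 mod 5 = 0 → No match.
66 → 66 mod 5 = 1 → Match.
92 → 92 mod 5 = 2 → No match.

No match, No match, Match, No match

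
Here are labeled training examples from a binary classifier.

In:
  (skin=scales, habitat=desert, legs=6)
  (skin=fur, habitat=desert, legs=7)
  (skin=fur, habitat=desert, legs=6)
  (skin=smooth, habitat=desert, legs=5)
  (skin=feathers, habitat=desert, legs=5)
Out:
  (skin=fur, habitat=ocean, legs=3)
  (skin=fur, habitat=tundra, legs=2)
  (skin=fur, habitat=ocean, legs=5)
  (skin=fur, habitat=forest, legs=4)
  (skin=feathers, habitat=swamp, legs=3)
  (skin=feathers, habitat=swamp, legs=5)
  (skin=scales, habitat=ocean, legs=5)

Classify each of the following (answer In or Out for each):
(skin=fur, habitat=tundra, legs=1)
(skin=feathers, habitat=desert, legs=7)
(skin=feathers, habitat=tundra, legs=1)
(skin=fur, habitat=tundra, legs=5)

Out, In, Out, Out

The rule appears to be: habitat is desert.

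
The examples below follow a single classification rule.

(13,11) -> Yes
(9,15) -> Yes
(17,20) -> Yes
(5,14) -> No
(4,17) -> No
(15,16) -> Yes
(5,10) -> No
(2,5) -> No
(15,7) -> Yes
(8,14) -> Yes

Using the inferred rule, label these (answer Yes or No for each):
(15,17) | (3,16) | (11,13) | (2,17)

Every 'Yes' example satisfies: sum ≥ 22. None of the 'No' examples do.
(15,17): 15+17 = 32 — has this property, so Yes. (3,16): 3+16 = 19 — doesn't match, so No. (11,13): 11+13 = 24 — has this property, so Yes. (2,17): 2+17 = 19 — doesn't match, so No.

Yes, No, Yes, No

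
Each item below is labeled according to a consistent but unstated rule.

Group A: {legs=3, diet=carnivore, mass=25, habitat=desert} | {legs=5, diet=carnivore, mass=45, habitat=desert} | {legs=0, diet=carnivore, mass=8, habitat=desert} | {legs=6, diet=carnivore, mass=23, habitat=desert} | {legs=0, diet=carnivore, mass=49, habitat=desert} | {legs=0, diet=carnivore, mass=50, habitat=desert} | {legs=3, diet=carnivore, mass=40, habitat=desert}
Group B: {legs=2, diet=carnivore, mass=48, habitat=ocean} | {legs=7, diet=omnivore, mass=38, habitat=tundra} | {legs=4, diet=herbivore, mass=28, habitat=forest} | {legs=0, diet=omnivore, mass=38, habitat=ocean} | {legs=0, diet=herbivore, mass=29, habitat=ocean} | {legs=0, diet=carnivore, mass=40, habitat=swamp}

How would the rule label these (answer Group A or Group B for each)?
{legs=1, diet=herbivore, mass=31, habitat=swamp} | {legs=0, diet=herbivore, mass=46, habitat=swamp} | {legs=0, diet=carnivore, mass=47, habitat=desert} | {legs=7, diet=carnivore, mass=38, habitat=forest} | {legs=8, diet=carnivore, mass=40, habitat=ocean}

All 'Group A' examples share one property — habitat is desert — and every 'Group B' example lacks it.
{legs=1, diet=herbivore, mass=31, habitat=swamp}: habitat is swamp, does not fit → Group B.
{legs=0, diet=herbivore, mass=46, habitat=swamp}: habitat is swamp, does not fit → Group B.
{legs=0, diet=carnivore, mass=47, habitat=desert}: habitat is desert, matches → Group A.
{legs=7, diet=carnivore, mass=38, habitat=forest}: habitat is forest, does not fit → Group B.
{legs=8, diet=carnivore, mass=40, habitat=ocean}: habitat is ocean, does not fit → Group B.

Group B, Group B, Group A, Group B, Group B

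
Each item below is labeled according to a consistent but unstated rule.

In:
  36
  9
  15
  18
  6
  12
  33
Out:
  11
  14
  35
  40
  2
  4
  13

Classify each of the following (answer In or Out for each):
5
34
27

Out, Out, In

The pattern is that an item is 'In' exactly when: multiple of 3.
5 — 5 = 3·1 + 2, hence Out.
34 — 34 = 3·11 + 1, hence Out.
27 — 27 = 3·9, hence In.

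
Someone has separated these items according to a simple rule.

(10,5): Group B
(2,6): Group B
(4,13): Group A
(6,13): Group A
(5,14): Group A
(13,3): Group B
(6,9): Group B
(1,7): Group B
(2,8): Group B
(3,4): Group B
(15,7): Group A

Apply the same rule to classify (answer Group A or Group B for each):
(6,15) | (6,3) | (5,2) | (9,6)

Group A, Group B, Group B, Group B

The simplest hypothesis consistent with all the labels is: sum ≥ 17.
(6,15): Group A (6+15 = 21).
(6,3): Group B (6+3 = 9).
(5,2): Group B (5+2 = 7).
(9,6): Group B (9+6 = 15).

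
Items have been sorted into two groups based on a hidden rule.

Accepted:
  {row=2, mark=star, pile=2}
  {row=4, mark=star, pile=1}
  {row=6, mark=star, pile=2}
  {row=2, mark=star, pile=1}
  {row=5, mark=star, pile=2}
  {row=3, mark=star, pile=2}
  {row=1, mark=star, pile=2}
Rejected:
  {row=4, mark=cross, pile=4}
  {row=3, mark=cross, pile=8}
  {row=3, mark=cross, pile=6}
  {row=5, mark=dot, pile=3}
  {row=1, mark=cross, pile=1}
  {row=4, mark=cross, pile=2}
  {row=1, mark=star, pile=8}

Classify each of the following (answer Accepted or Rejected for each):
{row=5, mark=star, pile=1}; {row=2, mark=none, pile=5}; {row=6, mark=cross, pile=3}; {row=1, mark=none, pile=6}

Rule: mark is star AND pile ≤ 2. This holds for each 'Accepted' example and fails for each 'Rejected' one.
Accepted: {row=5, mark=star, pile=1}, since mark is star, pile = 1. Rejected: {row=2, mark=none, pile=5}, since mark is none, pile = 5. Rejected: {row=6, mark=cross, pile=3}, since mark is cross, pile = 3. Rejected: {row=1, mark=none, pile=6}, since mark is none, pile = 6.

Accepted, Rejected, Rejected, Rejected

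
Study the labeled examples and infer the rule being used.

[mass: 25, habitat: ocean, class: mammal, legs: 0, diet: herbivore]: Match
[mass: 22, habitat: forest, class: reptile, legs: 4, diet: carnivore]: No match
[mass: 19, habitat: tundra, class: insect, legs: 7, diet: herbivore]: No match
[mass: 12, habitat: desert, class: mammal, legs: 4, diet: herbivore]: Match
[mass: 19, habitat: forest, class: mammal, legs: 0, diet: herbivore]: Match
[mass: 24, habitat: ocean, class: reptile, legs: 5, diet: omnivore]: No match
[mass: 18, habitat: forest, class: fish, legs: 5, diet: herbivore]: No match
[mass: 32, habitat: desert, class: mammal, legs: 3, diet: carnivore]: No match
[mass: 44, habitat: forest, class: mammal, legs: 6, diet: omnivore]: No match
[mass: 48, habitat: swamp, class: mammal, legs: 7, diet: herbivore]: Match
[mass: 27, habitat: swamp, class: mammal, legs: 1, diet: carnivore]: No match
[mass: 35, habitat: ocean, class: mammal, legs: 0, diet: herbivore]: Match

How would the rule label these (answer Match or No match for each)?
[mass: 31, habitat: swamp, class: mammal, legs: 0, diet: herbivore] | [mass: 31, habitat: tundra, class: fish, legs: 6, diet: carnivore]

Match, No match

A rule that fits every label: class is mammal AND diet is herbivore — true of each 'Match' example, false of each 'No match' one.
[mass: 31, habitat: swamp, class: mammal, legs: 0, diet: herbivore]: Match (class is mammal, diet is herbivore). [mass: 31, habitat: tundra, class: fish, legs: 6, diet: carnivore]: No match (class is fish, diet is carnivore).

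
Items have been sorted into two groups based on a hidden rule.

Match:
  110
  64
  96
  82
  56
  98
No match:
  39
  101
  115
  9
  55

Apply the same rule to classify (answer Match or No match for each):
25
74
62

Rule: even. This holds for each 'Match' example and fails for each 'No match' one.
25: 25 is odd, does not satisfy this → No match. 74: 74 is even, passes → Match. 62: 62 is even, passes → Match.

No match, Match, Match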